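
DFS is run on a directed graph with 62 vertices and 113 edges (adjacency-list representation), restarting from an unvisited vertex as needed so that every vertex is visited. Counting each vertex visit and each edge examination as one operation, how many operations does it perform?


A full DFS traversal processes each vertex exactly once (push/pop on stack).
Each directed edge is examined once.
V = 62, E = 113
V + E = 175


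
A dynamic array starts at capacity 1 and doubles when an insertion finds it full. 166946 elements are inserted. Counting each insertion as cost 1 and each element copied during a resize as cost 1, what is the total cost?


n = 166946
Insertion costs: 166946
Resizes copy 1, 2, 4, ... up to the largest power of 2 that is <= n-1 = 166945, i.e. 131072.
Copy costs = 1 + 2 + 4 + 8 + 16 + 32 + 64 + 128 + 256 + 512 + 1024 + 2048 + 4096 + 8192 + 16384 + 32768 + 65536 + 131072 = 262143
Total = 166946 + 262143 = 429089


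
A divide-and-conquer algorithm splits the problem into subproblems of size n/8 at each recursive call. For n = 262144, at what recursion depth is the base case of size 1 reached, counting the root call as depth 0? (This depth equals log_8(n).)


At each depth, the problem size is divided by 8:
  Depth 0: problem size = 262144
  Depth 1: problem size = 32768
  Depth 2: problem size = 4096
  Depth 3: problem size = 512
  Depth 4: problem size = 64
  Depth 5: problem size = 8
  Depth 6: problem size = 1 (base case)
The base case is reached at depth log_8(262144) = 6 (the tree has 7 levels counting depth 0, but the depth asked for is 6).
Recursion depth = 6


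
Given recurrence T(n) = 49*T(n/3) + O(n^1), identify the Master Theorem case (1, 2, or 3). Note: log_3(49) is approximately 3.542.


Master Theorem parameters: a=49, b=3, c=1
log_b(a) = 3.542
Compare b^c with a: 3^1 = 3 < 49, so c < log_b(a).
Comparing c=1 vs log_b(a)=3.542:
1 < 3.542 => Case 1
Result: T(n) = O(n^(log_3 49)) ~ O(n^3.542)
Master Theorem case = 1


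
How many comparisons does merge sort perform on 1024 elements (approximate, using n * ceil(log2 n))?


Recursion depth: ceil(log2(1024)) = 10
Each recursion level merges n = 1024 elements
Total = 1024 * 10 = 10240


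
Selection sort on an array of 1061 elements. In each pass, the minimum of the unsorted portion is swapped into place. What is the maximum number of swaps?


Selection sort performs one swap per pass:
  Pass 1: find min in positions 0 to 1060, swap with position 0
  Pass 2: find min in positions 1 to 1060, swap with position 1
  Pass 3: find min in positions 2 to 1060, swap with position 2
  Pass 4: find min in positions 3 to 1060, swap with position 3
  Pass 5: find min in positions 4 to 1060, swap with position 4
  ... (1055 more passes)
Total passes (and swaps) = n - 1 = 1061 - 1 = 1060


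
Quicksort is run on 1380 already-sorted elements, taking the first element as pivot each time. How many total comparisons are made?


Sum of comparisons per partition:
1379 + 1378 + ... + 1 + 0
= 1380 * (1380 - 1) / 2
= 1380 * 1379 / 2
= 951510


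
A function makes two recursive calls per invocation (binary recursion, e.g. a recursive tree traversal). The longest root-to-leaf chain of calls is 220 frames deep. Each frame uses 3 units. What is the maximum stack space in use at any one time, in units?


Binary recursion: the two calls run one after the other, so only one root-to-leaf chain of frames is on the stack at a time.
Maximum depth (longest chain) = 220 frames
Each frame = 3 units
Max stack space = 220 * 3 = 660


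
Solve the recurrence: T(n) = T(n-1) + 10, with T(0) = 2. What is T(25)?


Unrolling the recurrence:
T(25) = T(24) + 10
       = T(23) + 10 + 10
       = T(22) + 10*3
       ...
       = T(0) + 10*25
       = 2 + 250 = 252


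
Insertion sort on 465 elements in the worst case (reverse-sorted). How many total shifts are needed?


In the worst case (reverse-sorted), each element shifts past all previous:
  Element 1: 1 shifts
  Element 2: 2 shifts
  Element 3: 3 shifts
  Element 4: 4 shifts
  Element 5: 5 shifts
  ...
  Element 464: 464 shifts
Total = 1 + 2 + ... + 464
= 465*(465-1)/2 = 107880


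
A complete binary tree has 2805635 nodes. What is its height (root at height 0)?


In a complete binary tree, level k holds nodes 2^k .. 2^(k+1)-1 (1-indexed).
Height = floor(log2(n)) = floor(log2(2805635)) = 21
Check: 2^21 = 2097152 <= 2805635 < 4194304 = 2^22


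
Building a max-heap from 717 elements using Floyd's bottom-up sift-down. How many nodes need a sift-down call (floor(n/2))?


In a heap of 717 elements (0-indexed array):
  Last element index: 716
  Parent of last element: floor((716 - 1) / 2) = 357
  Internal nodes: indices 0 to 357
  Count = floor(717/2) = 358


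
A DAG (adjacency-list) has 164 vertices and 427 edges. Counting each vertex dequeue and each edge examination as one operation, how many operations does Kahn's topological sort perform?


V = 164 (vertex processing)
E = 427 (edge processing)
V + E = 164 + 427 = 591


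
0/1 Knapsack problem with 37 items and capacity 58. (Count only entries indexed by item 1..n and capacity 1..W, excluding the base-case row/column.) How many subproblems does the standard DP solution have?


The DP table is indexed by (item, capacity).
Rows: 37 items
Columns: 58 capacity values (1 to W)
Total subproblems = 37 * 58 = 2146


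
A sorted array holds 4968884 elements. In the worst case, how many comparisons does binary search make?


Halving sequence: 4968884 -> 2484442 -> 1242221 -> 621110 -> 310555 -> 155277 -> 77638 -> 38819 -> 19409 -> 9704 -> 4852 -> 2426 -> 1213 -> 606 -> 303 -> 151 -> 75 -> 37 -> 18 -> 9 -> 4 -> 2 -> 1
Number of halvings = 22
Max comparisons = 22 + 1 = 23


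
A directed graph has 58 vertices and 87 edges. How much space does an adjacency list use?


Adjacency list: one list head per vertex + one entry per edge
Vertex heads: 58
Edge entries: 87
Total = 58 + 87 = 145


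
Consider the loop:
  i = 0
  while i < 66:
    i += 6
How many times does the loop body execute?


Starting at i = 0, each iteration adds 6.
Iterations until i >= 66:
  Iteration 1: i = 0 -> i = 6
  Iteration 2: i = 6 -> i = 12
  Iteration 3: i = 12 -> i = 18
  Iteration 4: i = 18 -> i = 24
  Iteration 5: i = 24 -> i = 30
  Iteration 6: i = 30 -> i = 36
  Iteration 7: i = 36 -> i = 42
  Iteration 8: i = 42 -> i = 48
  ... continuing ...
Total iterations = ceil(66/6) = 11


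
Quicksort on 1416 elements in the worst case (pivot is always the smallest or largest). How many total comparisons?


In the worst case, each partition step picks the worst pivot:
  Partition 1: 1415 comparisons (n-1 elements to compare)
  Partition 2: 1414 comparisons
  Partition 3: 1413 comparisons
  Partition 4: 1412 comparisons
  Partition 5: 1411 comparisons
  ...
  Last partition: 0 comparisons
Total = (n-1) + (n-2) + ... + 1 + 0 = n*(n-1)/2
= 1416*1415/2 = 1001820


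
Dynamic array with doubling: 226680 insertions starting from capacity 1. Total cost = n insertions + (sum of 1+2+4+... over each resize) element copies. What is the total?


n = 226680
Insertion costs: 226680
Resizes copy 1, 2, 4, ... up to the largest power of 2 that is <= n-1 = 226679, i.e. 131072.
Copy costs = 1 + 2 + 4 + 8 + 16 + 32 + 64 + 128 + 256 + 512 + 1024 + 2048 + 4096 + 8192 + 16384 + 32768 + 65536 + 131072 = 262143
Total = 226680 + 262143 = 488823


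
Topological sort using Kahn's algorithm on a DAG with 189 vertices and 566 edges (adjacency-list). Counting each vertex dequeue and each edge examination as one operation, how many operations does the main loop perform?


Kahn's algorithm:
  1. Compute in-degrees: O(V + E)
  2. Process queue: each vertex dequeued once (O(V))
     each edge examined once (O(E))
Total = V + E = 189 + 566 = 755


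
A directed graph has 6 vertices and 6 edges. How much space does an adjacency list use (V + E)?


Adjacency list: one list head per vertex + one entry per edge
Vertex heads: 6
Edge entries: 6
Total = 6 + 6 = 12


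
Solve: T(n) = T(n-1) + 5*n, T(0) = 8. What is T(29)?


Expanding the recurrence:
T(29) = T(28) + 5*29
       = T(27) + 5*28 + 5*29
       ...
       = T(0) + 5*(1 + 2 + ... + 29)
       = 8 + 5 * 29*30/2
       = 8 + 5 * 435
       = 8 + 2175 = 2183


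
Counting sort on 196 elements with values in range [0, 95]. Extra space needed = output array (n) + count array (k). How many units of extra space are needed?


Output array size: 196 (to store sorted result)
Count array size: 96 (one slot per possible value, range 0 to 95)
Total extra space = 196 + 96 = 292


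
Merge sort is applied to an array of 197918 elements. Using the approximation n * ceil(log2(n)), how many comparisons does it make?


Merge sort divides the array into halves recursively.
Number of levels = ceil(log2(197918)) = 18
At each level, approximately n = 197918 comparisons are needed for merging.
Total comparisons ~ n * ceil(log2(n)) = 197918 * 18 = 3562524


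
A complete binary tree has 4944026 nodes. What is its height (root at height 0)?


In a complete binary tree, level k holds nodes 2^k .. 2^(k+1)-1 (1-indexed).
Height = floor(log2(n)) = floor(log2(4944026)) = 22
Check: 2^22 = 4194304 <= 4944026 < 8388608 = 2^23


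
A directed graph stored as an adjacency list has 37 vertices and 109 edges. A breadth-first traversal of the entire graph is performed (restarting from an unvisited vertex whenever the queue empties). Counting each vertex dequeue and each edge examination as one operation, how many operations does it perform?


A full BFS traversal dequeues each vertex once and examines each edge once.
Vertex visits: 37
Edge visits: 109
V + E = 37 + 109 = 146


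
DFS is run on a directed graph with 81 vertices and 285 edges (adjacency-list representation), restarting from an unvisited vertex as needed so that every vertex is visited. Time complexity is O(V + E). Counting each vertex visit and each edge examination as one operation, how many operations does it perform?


A full DFS traversal processes each vertex exactly once (push/pop on stack).
Each directed edge is examined once.
V = 81, E = 285
V + E = 366


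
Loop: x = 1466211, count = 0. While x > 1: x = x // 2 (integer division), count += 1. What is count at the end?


The variable x halves each step:
x = 1466211 -> 733105 -> 366552 -> 183276 -> 91638 -> 45819 -> 22909 -> 11454 -> 5727 -> 2863 -> 1431 -> 715 -> 357 -> 178 -> 89 -> 44 -> 22 -> 11 -> 5 -> 2 -> 1
Number of halvings = floor(log2(1466211)) = 20


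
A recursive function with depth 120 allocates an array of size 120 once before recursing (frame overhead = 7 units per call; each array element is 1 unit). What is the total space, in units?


Array allocation: 120 units (allocated once)
Stack frames: 120 deep * 7 per frame = 840 units
Total = 120 + 840 = 960


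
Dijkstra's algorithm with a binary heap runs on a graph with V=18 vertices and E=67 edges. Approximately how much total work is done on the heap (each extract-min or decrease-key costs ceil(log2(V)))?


Dijkstra with a binary heap: each vertex is extracted once, each edge may relax once.
Each heap operation costs O(log V).
V + E = 18 + 67 = 85
ceil(log2(18)) = 5 (since 2^4 = 16 < 18 <= 32 = 2^5)
Total heap work = (V+E) * ceil(log2(V)) = 85 * 5 = 425


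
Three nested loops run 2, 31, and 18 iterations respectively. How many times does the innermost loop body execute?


Loop 1 (outermost): 2 iterations
Loop 2 (middle): 31 iterations per outer
Loop 3 (innermost): 18 iterations per middle
Total = 2 * 31 * 18 = 1116


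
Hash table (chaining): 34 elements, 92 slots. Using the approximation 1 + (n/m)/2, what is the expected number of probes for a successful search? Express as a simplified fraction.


Computing expected probes:
alpha = 34/92
= 1 + alpha/2
= 1 + 34/(2*92)
= (2*92 + 34) / (2*92)
= 218/184 = 109/92


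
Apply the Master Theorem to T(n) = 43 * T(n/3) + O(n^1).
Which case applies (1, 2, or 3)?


The Master Theorem: T(n) = a*T(n/b) + O(n^c)
  a = 43, b = 3, c = 1
log_b(a) = log_3(43) ~ 3.424
Compare b^c with a: 3^1 = 3 < 43, so c < log_b(a).
Since c < log_b(a), Case 1 applies.
T(n) = O(n^(log_3 43)) ~ O(n^3.424)
Master Theorem case = 1


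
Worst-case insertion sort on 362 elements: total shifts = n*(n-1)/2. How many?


Sum of shifts = 1 + 2 + 3 + ... + 361
= 362 * 361 / 2
= 130682 / 2
= 65341


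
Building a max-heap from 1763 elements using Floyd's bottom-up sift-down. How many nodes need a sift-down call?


In a heap of 1763 elements (0-indexed array):
  Last element index: 1762
  Parent of last element: floor((1762 - 1) / 2) = 880
  Internal nodes: indices 0 to 880
  Count = floor(1763/2) = 881


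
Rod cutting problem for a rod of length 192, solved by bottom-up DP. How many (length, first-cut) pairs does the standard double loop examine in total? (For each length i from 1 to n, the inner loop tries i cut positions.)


For each subproblem length i = 1..192, the inner loop considers i possible first cuts.
Total = 1 + 2 + ... + 192
= 192*(192+1)/2
= 192*193/2 = 18528


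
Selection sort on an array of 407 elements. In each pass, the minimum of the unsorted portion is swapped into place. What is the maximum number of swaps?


Selection sort performs one swap per pass:
  Pass 1: find min in positions 0 to 406, swap with position 0
  Pass 2: find min in positions 1 to 406, swap with position 1
  Pass 3: find min in positions 2 to 406, swap with position 2
  Pass 4: find min in positions 3 to 406, swap with position 3
  Pass 5: find min in positions 4 to 406, swap with position 4
  ... (401 more passes)
Total passes (and swaps) = n - 1 = 407 - 1 = 406


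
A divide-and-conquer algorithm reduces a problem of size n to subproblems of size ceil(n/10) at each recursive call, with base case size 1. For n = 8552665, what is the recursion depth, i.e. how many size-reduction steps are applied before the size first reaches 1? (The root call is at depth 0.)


Each step divides the size by 10 (rounding up); after k steps the size is ceil(n/10^k), which equals 1 exactly when 10^k >= n.
So the depth is the smallest k with 10^k >= 8552665, i.e. ceil(log_10(8552665)).
10^6 = 1000000 < 8552665 <= 10000000 = 10^7
Recursion depth = 7


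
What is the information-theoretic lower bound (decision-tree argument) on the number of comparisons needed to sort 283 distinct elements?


A binary decision tree of height h has at most 2^h leaves and needs at least n! of them, so h >= ceil(log2(n!)).
283! is far too large to multiply out, so use Stirling's series:
  ln(n!) ~ n ln n - n + (1/2) ln(2 pi n) + 1/(12n)  (error below 1/(360 n^3), negligible here)
  ln(283) = 5.6454469
  n ln n = 283 * 5.6454469 = 1597.6615
  (1/2) ln(2 pi * 283) = (1/2) ln(1778.1414) = 3.7417
  1/(12*283) = 0.0003
  ln(283!) ~ 1597.6615 - 283 + 3.7417 + 0.0003 = 1318.4035
Convert to base 2: log2(283!) = 1318.4035 / ln 2 = 1318.4035 / 0.69314718 = 1902.0542
ceil(1902.0542) = 1903


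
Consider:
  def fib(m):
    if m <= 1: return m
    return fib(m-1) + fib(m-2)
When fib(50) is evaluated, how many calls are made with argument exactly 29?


Let N(m) = number of times fib(m) is called while evaluating fib(50).
N(50) = 1 (the initial call).
N(49) = 1 (only fib(50) calls it).
For 1 <= m <= 48: fib(m) is called by fib(m+1) and fib(m+2), so
  N(m) = N(m+1) + N(m+2).
fib(0) is called only by fib(2), so N(0) = N(2).
Walk down from m=50:
  N(50)=1, N(49)=1, N(48)=2, N(47)=3, N(46)=5, N(45)=8, N(44)=13, N(43)=21, N(42)=34, N(41)=55, N(40)=89, N(39)=144, N(38)=233, N(37)=377, N(36)=610, N(35)=987, N(34)=1597, N(33)=2584, N(32)=4181, N(31)=6765, N(30)=10946, N(29)=17711
N(29) = 17711


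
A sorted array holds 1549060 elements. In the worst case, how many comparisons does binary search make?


Halving sequence: 1549060 -> 774530 -> 387265 -> 193632 -> 96816 -> 48408 -> 24204 -> 12102 -> 6051 -> 3025 -> 1512 -> 756 -> 378 -> 189 -> 94 -> 47 -> 23 -> 11 -> 5 -> 2 -> 1
Number of halvings = 20
Max comparisons = 20 + 1 = 21


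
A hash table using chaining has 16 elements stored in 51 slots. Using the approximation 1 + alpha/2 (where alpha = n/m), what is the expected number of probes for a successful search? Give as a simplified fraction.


Load factor alpha = n/m = 16/51
Expected probes = 1 + alpha/2 = 1 + 16/(2*51)
= 1 + 16/102
= 102/102 + 16/102
= 118/102
Simplify: 59/51


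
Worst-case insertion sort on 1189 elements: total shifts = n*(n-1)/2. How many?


Sum of shifts = 1 + 2 + 3 + ... + 1188
= 1189 * 1188 / 2
= 1412532 / 2
= 706266


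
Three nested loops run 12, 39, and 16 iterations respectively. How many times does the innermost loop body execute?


Loop 1 (outermost): 12 iterations
Loop 2 (middle): 39 iterations per outer
Loop 3 (innermost): 16 iterations per middle
Total = 12 * 39 * 16 = 7488


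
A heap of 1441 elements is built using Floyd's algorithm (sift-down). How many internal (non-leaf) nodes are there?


Leaf nodes occupy roughly half the array.
Sift-down is called for each internal node, starting from the last one.
Internal nodes = floor(n/2) = floor(1441/2) = 720


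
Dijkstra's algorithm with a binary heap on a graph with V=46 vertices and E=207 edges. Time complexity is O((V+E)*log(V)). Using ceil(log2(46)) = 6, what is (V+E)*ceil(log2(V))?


Dijkstra with a binary heap: each vertex is extracted once, each edge may relax once.
Each heap operation costs O(log V).
V + E = 46 + 207 = 253
ceil(log2(46)) = 6 (since 2^5 = 32 < 46 <= 64 = 2^6)
Total heap work = (V+E) * ceil(log2(V)) = 253 * 6 = 1518


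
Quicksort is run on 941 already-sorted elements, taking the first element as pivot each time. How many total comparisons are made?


Sum of comparisons per partition:
940 + 939 + ... + 1 + 0
= 941 * (941 - 1) / 2
= 941 * 940 / 2
= 442270


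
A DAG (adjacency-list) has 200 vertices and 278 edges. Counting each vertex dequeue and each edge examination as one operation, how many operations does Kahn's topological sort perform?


V = 200 (vertex processing)
E = 278 (edge processing)
V + E = 200 + 278 = 478


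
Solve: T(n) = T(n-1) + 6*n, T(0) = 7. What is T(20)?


Expanding the recurrence:
T(20) = T(19) + 6*20
       = T(18) + 6*19 + 6*20
       ...
       = T(0) + 6*(1 + 2 + ... + 20)
       = 7 + 6 * 20*21/2
       = 7 + 6 * 210
       = 7 + 1260 = 1267


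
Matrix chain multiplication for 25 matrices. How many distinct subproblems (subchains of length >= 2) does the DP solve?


Subproblems are indexed by (i, j) where i < j.
Number of such pairs = n*(n-1)/2
= 25 * 24 / 2
= 300


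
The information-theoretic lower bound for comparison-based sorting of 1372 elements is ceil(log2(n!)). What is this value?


A binary decision tree of height h has at most 2^h leaves and needs at least n! of them, so h >= ceil(log2(n!)).
1372! is far too large to multiply out, so use Stirling's series:
  ln(n!) ~ n ln n - n + (1/2) ln(2 pi n) + 1/(12n)  (error below 1/(360 n^3), negligible here)
  ln(1372) = 7.2240248
  n ln n = 1372 * 7.2240248 = 9911.3620
  (1/2) ln(2 pi * 1372) = (1/2) ln(8620.5302) = 4.5310
  1/(12*1372) = 0.0001
  ln(1372!) ~ 9911.3620 - 1372 + 4.5310 + 0.0001 = 8543.8931
Convert to base 2: log2(1372!) = 8543.8931 / ln 2 = 8543.8931 / 0.69314718 = 12326.2322
ceil(12326.2322) = 12327


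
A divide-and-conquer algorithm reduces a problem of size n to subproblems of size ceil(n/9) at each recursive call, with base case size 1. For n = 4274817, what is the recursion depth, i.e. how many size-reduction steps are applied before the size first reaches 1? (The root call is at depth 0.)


Each step divides the size by 9 (rounding up); after k steps the size is ceil(n/9^k), which equals 1 exactly when 9^k >= n.
So the depth is the smallest k with 9^k >= 4274817, i.e. ceil(log_9(4274817)).
9^6 = 531441 < 4274817 <= 4782969 = 9^7
Recursion depth = 7


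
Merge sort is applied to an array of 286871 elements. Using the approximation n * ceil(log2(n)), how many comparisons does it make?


Merge sort divides the array into halves recursively.
Number of levels = ceil(log2(286871)) = 19
At each level, approximately n = 286871 comparisons are needed for merging.
Total comparisons ~ n * ceil(log2(n)) = 286871 * 19 = 5450549


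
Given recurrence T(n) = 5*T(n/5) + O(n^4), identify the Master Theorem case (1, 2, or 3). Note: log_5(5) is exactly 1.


Master Theorem parameters: a=5, b=5, c=4
log_b(a) = 1
Compare b^c with a: 5^4 = 625 > 5, so c > log_b(a).
Comparing c=4 vs log_b(a)=1:
4 > 1 => Case 3
Result: T(n) = O(n^4)
Master Theorem case = 3


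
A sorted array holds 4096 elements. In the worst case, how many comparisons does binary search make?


Halving sequence: 4096 -> 2048 -> 1024 -> 512 -> 256 -> 128 -> 64 -> 32 -> 16 -> 8 -> 4 -> 2 -> 1
Number of halvings = 12
Max comparisons = 12 + 1 = 13


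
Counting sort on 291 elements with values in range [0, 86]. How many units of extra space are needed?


Output array size: 291 (to store sorted result)
Count array size: 87 (one slot per possible value, range 0 to 86)
Total extra space = 291 + 87 = 378


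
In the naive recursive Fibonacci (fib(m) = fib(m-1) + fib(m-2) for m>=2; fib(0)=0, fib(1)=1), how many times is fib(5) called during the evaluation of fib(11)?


Let N(m) = number of times fib(m) is called while evaluating fib(11).
N(11) = 1 (the initial call).
N(10) = 1 (only fib(11) calls it).
For 1 <= m <= 9: fib(m) is called by fib(m+1) and fib(m+2), so
  N(m) = N(m+1) + N(m+2).
fib(0) is called only by fib(2), so N(0) = N(2).
Walk down from m=11:
  N(11)=1, N(10)=1, N(9)=2, N(8)=3, N(7)=5, N(6)=8, N(5)=13
N(5) = 13


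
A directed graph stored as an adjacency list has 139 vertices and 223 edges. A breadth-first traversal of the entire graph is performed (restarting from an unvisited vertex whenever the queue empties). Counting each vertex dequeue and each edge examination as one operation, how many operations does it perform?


A full BFS traversal dequeues each vertex once and examines each edge once.
Vertex visits: 139
Edge visits: 223
V + E = 139 + 223 = 362


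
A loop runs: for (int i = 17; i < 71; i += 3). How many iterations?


Loop starts at i = 17, increments by 3, stops when i >= 71.
Number of iterations = ceil((71 - 17) / 3)
= ceil(54 / 3)
= 18


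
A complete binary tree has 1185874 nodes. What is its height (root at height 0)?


In a complete binary tree, level k holds nodes 2^k .. 2^(k+1)-1 (1-indexed).
Height = floor(log2(n)) = floor(log2(1185874)) = 20
Check: 2^20 = 1048576 <= 1185874 < 2097152 = 2^21


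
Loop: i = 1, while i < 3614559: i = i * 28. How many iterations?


i multiplies by 28 each step:
i = 1 -> 28 -> 784 -> 21952 -> 614656 -> 17210368 (stop)
Iterations = ceil(log_28(3614559)) = 5


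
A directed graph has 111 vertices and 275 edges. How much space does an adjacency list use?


Adjacency list: one list head per vertex + one entry per edge
Vertex heads: 111
Edge entries: 275
Total = 111 + 275 = 386


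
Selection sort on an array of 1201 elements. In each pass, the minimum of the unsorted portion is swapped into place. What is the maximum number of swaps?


Selection sort performs one swap per pass:
  Pass 1: find min in positions 0 to 1200, swap with position 0
  Pass 2: find min in positions 1 to 1200, swap with position 1
  Pass 3: find min in positions 2 to 1200, swap with position 2
  Pass 4: find min in positions 3 to 1200, swap with position 3
  Pass 5: find min in positions 4 to 1200, swap with position 4
  ... (1195 more passes)
Total passes (and swaps) = n - 1 = 1201 - 1 = 1200


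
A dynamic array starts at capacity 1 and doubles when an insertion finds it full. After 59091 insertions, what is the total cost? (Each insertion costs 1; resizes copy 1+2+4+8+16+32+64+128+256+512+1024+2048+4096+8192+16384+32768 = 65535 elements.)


Insertion cost: 59091 (one per element)
Resizes occur just before inserting elements 2, 3, 5, 9, ...
Elements copied at each resize: 1 + 2 + 4 + 8 + 16 + 32 + 64 + 128 + 256 + 512 + 1024 + 2048 + 4096 + 8192 + 16384 + 32768
Sum of copies = 65535 (geometric series: 2^k - 1)
Total = 59091 + 65535 = 124626


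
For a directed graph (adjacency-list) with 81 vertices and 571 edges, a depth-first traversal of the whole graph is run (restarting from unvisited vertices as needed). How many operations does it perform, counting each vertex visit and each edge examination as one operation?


A full DFS traversal visits each vertex once and examines each edge once.
V = 81
E = 571
Sum = 81 + 571 = 652


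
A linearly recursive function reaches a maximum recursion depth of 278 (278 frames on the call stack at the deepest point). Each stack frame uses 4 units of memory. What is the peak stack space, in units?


Maximum recursion depth = 278 frames
Memory per frame = 4 units
Total stack space = depth * frame_size
= 278 * 4 = 1112


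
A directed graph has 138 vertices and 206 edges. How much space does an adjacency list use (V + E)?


Adjacency list: one list head per vertex + one entry per edge
Vertex heads: 138
Edge entries: 206
Total = 138 + 206 = 344


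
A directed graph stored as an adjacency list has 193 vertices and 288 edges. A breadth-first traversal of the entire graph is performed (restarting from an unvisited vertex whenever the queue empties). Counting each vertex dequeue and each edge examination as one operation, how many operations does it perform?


A full BFS traversal dequeues each vertex once and examines each edge once.
Vertex visits: 193
Edge visits: 288
V + E = 193 + 288 = 481


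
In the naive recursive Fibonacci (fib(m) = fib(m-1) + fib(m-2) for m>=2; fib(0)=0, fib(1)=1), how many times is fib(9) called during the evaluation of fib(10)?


Let N(m) = number of times fib(m) is called while evaluating fib(10).
N(10) = 1 (the initial call).
N(9) = 1 (only fib(10) calls it).
For 1 <= m <= 8: fib(m) is called by fib(m+1) and fib(m+2), so
  N(m) = N(m+1) + N(m+2).
fib(0) is called only by fib(2), so N(0) = N(2).
Walk down from m=10:
  N(10)=1, N(9)=1
N(9) = 1


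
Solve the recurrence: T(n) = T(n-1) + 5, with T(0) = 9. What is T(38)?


Unrolling the recurrence:
T(38) = T(37) + 5
       = T(36) + 5 + 5
       = T(35) + 5*3
       ...
       = T(0) + 5*38
       = 9 + 190 = 199


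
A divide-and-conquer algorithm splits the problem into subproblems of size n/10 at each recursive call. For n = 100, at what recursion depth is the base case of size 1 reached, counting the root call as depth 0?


At each depth, the problem size is divided by 10:
  Depth 0: problem size = 100
  Depth 1: problem size = 10
  Depth 2: problem size = 1 (base case)
The base case is reached at depth log_10(100) = 2 (the tree has 3 levels counting depth 0, but the depth asked for is 2).
Recursion depth = 2


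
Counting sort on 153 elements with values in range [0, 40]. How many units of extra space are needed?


Output array size: 153 (to store sorted result)
Count array size: 41 (one slot per possible value, range 0 to 40)
Total extra space = 153 + 41 = 194


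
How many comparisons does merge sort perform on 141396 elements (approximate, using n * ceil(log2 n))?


Recursion depth: ceil(log2(141396)) = 18
Each recursion level merges n = 141396 elements
Total = 141396 * 18 = 2545128


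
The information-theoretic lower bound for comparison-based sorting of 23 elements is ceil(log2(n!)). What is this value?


A binary decision tree of height h has at most 2^h leaves and needs at least n! of them, so h >= ceil(log2(n!)).
Compute 23! as a running product:
  x2 = 2, x3 = 6, x4 = 24, x5 = 120
  x6 = 720, x7 = 5040, x8 = 40320, x9 = 362880
  x10 = 3628800, x11 = 39916800, x12 = 479001600, x13 = 6227020800
  x14 = 87178291200, x15 = 1307674368000, x16 = 20922789888000, x17 = 355687428096000
  x18 = 6402373705728000, x19 = 121645100408832000, x20 = 2432902008176640000, x21 = 51090942171709440000
  x22 = 1124000727777607680000, x23 = 25852016738884976640000
23! = 25852016738884976640000
Bracket between powers of 2:
  2^74 = 18889465931478580854784 < 25852016738884976640000 <= 37778931862957161709568 = 2^75
So ceil(log2(23!)) = 75


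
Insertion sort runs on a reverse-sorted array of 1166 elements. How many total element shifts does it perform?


Sum of shifts = 1 + 2 + 3 + ... + 1165
= 1166 * 1165 / 2
= 1358390 / 2
= 679195


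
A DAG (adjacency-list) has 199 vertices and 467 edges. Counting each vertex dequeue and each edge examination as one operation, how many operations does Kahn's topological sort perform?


V = 199 (vertex processing)
E = 467 (edge processing)
V + E = 199 + 467 = 666


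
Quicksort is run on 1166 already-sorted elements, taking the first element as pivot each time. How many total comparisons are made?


Sum of comparisons per partition:
1165 + 1164 + ... + 1 + 0
= 1166 * (1166 - 1) / 2
= 1166 * 1165 / 2
= 679195


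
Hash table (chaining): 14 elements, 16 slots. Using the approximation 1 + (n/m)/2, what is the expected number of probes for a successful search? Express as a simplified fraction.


Computing expected probes:
alpha = 14/16
= 1 + alpha/2
= 1 + 14/(2*16)
= (2*16 + 14) / (2*16)
= 46/32 = 23/16


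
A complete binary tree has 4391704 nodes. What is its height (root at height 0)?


In a complete binary tree, level k holds nodes 2^k .. 2^(k+1)-1 (1-indexed).
Height = floor(log2(n)) = floor(log2(4391704)) = 22
Check: 2^22 = 4194304 <= 4391704 < 8388608 = 2^23


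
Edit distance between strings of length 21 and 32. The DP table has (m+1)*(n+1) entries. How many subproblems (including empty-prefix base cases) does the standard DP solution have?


The table includes base cases (empty prefixes).
Rows: (m+1) = 22
Columns: (n+1) = 33
Total = 22 * 33 = 726


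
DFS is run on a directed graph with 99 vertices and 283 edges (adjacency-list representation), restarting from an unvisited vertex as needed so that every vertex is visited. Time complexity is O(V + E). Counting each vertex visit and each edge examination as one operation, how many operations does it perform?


A full DFS traversal processes each vertex exactly once (push/pop on stack).
Each directed edge is examined once.
V = 99, E = 283
V + E = 382


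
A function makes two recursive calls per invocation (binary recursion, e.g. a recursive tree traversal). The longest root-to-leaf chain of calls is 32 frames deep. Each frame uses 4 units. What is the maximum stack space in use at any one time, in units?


Binary recursion: the two calls run one after the other, so only one root-to-leaf chain of frames is on the stack at a time.
Maximum depth (longest chain) = 32 frames
Each frame = 4 units
Max stack space = 32 * 4 = 128


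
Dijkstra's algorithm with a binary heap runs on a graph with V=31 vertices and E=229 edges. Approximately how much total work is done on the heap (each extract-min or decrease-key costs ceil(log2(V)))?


Dijkstra with a binary heap: each vertex is extracted once, each edge may relax once.
Each heap operation costs O(log V).
V + E = 31 + 229 = 260
ceil(log2(31)) = 5 (since 2^4 = 16 < 31 <= 32 = 2^5)
Total heap work = (V+E) * ceil(log2(V)) = 260 * 5 = 1300


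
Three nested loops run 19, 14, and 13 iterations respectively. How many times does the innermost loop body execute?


Loop 1 (outermost): 19 iterations
Loop 2 (middle): 14 iterations per outer
Loop 3 (innermost): 13 iterations per middle
Total = 19 * 14 * 13 = 3458


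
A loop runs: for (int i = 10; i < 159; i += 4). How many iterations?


Loop starts at i = 10, increments by 4, stops when i >= 159.
Number of iterations = ceil((159 - 10) / 4)
= ceil(149 / 4)
= 38


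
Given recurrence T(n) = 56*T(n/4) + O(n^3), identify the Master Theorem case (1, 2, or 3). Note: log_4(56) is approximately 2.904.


Master Theorem parameters: a=56, b=4, c=3
log_b(a) = 2.904
Compare b^c with a: 4^3 = 64 > 56, so c > log_b(a).
Comparing c=3 vs log_b(a)=2.904:
3 > 2.904 => Case 3
Result: T(n) = O(n^3)
Master Theorem case = 3


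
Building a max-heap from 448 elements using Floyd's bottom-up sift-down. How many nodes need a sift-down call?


In a heap of 448 elements (0-indexed array):
  Last element index: 447
  Parent of last element: floor((447 - 1) / 2) = 223
  Internal nodes: indices 0 to 223
  Count = floor(448/2) = 224


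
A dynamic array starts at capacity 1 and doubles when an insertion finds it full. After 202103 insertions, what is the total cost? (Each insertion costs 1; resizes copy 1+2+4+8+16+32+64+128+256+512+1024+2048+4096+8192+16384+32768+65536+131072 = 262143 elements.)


Insertion cost: 202103 (one per element)
Resizes occur just before inserting elements 2, 3, 5, 9, ...
Elements copied at each resize: 1 + 2 + 4 + 8 + 16 + 32 + 64 + 128 + 256 + 512 + 1024 + 2048 + 4096 + 8192 + 16384 + 32768 + 65536 + 131072
Sum of copies = 262143 (geometric series: 2^k - 1)
Total = 202103 + 262143 = 464246


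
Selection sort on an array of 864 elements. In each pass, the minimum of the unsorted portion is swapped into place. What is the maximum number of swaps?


Selection sort performs one swap per pass:
  Pass 1: find min in positions 0 to 863, swap with position 0
  Pass 2: find min in positions 1 to 863, swap with position 1
  Pass 3: find min in positions 2 to 863, swap with position 2
  Pass 4: find min in positions 3 to 863, swap with position 3
  Pass 5: find min in positions 4 to 863, swap with position 4
  ... (858 more passes)
Total passes (and swaps) = n - 1 = 864 - 1 = 863


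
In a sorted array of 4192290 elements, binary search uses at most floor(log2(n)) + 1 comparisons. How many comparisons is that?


Halving sequence: 4192290 -> 2096145 -> 1048072 -> 524036 -> 262018 -> 131009 -> 65504 -> 32752 -> 16376 -> 8188 -> 4094 -> 2047 -> 1023 -> 511 -> 255 -> 127 -> 63 -> 31 -> 15 -> 7 -> 3 -> 1
Number of halvings = 21
Max comparisons = 21 + 1 = 22


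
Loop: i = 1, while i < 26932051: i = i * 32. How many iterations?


i multiplies by 32 each step:
i = 1 -> 32 -> 1024 -> 32768 -> 1048576 -> 33554432 (stop)
Iterations = ceil(log_32(26932051)) = 5


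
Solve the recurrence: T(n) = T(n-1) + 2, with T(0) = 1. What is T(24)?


Unrolling the recurrence:
T(24) = T(23) + 2
       = T(22) + 2 + 2
       = T(21) + 2*3
       ...
       = T(0) + 2*24
       = 1 + 48 = 49


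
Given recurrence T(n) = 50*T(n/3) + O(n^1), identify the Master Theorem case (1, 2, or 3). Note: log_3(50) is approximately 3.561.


Master Theorem parameters: a=50, b=3, c=1
log_b(a) = 3.561
Compare b^c with a: 3^1 = 3 < 50, so c < log_b(a).
Comparing c=1 vs log_b(a)=3.561:
1 < 3.561 => Case 1
Result: T(n) = O(n^(log_3 50)) ~ O(n^3.561)
Master Theorem case = 1


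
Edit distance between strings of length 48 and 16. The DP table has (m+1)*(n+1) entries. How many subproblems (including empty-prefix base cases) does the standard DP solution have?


The table includes base cases (empty prefixes).
Rows: (m+1) = 49
Columns: (n+1) = 17
Total = 49 * 17 = 833


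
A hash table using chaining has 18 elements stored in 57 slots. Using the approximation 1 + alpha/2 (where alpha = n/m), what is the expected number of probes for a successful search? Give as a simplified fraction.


Load factor alpha = n/m = 18/57
Expected probes = 1 + alpha/2 = 1 + 18/(2*57)
= 1 + 18/114
= 114/114 + 18/114
= 132/114
Simplify: 22/19


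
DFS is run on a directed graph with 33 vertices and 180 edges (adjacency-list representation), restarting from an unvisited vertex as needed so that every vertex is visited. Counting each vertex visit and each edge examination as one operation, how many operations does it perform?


A full DFS traversal processes each vertex exactly once (push/pop on stack).
Each directed edge is examined once.
V = 33, E = 180
V + E = 213


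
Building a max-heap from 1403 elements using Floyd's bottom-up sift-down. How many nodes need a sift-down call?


In a heap of 1403 elements (0-indexed array):
  Last element index: 1402
  Parent of last element: floor((1402 - 1) / 2) = 700
  Internal nodes: indices 0 to 700
  Count = floor(1403/2) = 701


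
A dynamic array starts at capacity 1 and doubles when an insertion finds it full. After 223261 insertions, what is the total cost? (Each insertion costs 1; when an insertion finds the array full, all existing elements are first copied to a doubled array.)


Insertion cost: 223261 (one per element)
Resizes occur just before inserting elements 2, 3, 5, 9, ...
Elements copied at each resize: 1 + 2 + 4 + 8 + 16 + 32 + 64 + 128 + 256 + 512 + 1024 + 2048 + 4096 + 8192 + 16384 + 32768 + 65536 + 131072
Sum of copies = 262143 (geometric series: 2^k - 1)
Total = 223261 + 262143 = 485404


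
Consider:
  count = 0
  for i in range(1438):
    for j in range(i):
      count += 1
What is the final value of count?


For each i, the inner loop runs i times:
  i=0: inner runs 0 times
  i=1: inner runs 1 time
  i=2: inner runs 2 times
  i=3: inner runs 3 times
  i=4: inner runs 4 times
  i=5: inner runs 5 times
  i=6: inner runs 6 times
  i=7: inner runs 7 times
  ...
Total = 0 + 1 + 2 + ... + 1437 = 1438*(1438-1)/2 = 1033203


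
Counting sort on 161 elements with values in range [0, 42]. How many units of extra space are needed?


Output array size: 161 (to store sorted result)
Count array size: 43 (one slot per possible value, range 0 to 42)
Total extra space = 161 + 43 = 204


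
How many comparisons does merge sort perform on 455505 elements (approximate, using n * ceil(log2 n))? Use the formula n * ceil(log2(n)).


Recursion depth: ceil(log2(455505)) = 19
Each recursion level merges n = 455505 elements
Total = 455505 * 19 = 8654595


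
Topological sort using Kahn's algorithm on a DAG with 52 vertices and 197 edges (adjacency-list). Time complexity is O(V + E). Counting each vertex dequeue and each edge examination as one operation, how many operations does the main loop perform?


Kahn's algorithm:
  1. Compute in-degrees: O(V + E)
  2. Process queue: each vertex dequeued once (O(V))
     each edge examined once (O(E))
Total = V + E = 52 + 197 = 249


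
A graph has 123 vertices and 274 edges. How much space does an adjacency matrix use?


Adjacency matrix: V x V grid of entries
Space = V^2 = 123^2 = 123 * 123 = 15129


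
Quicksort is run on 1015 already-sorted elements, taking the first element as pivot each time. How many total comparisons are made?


Sum of comparisons per partition:
1014 + 1013 + ... + 1 + 0
= 1015 * (1015 - 1) / 2
= 1015 * 1014 / 2
= 514605


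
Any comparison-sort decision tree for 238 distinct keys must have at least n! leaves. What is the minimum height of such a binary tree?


A binary decision tree of height h has at most 2^h leaves and needs at least n! of them, so h >= ceil(log2(n!)).
238! is far too large to multiply out, so use Stirling's series:
  ln(n!) ~ n ln n - n + (1/2) ln(2 pi n) + 1/(12n)  (error below 1/(360 n^3), negligible here)
  ln(238) = 5.4722707
  n ln n = 238 * 5.4722707 = 1302.4004
  (1/2) ln(2 pi * 238) = (1/2) ln(1495.3981) = 3.6551
  1/(12*238) = 0.0004
  ln(238!) ~ 1302.4004 - 238 + 3.6551 + 0.0004 = 1068.0559
Convert to base 2: log2(238!) = 1068.0559 / ln 2 = 1068.0559 / 0.69314718 = 1540.8790
ceil(1540.8790) = 1541


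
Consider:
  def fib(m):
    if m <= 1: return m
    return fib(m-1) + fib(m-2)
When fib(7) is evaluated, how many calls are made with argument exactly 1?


Let N(m) = number of times fib(m) is called while evaluating fib(7).
N(7) = 1 (the initial call).
N(6) = 1 (only fib(7) calls it).
For 1 <= m <= 5: fib(m) is called by fib(m+1) and fib(m+2), so
  N(m) = N(m+1) + N(m+2).
fib(0) is called only by fib(2), so N(0) = N(2).
Walk down from m=7:
  N(7)=1, N(6)=1, N(5)=2, N(4)=3, N(3)=5, N(2)=8, N(1)=13
N(1) = 13


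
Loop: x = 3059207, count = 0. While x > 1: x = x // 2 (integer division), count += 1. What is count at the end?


The variable x halves each step:
x = 3059207 -> 1529603 -> 764801 -> 382400 -> 191200 -> 95600 -> 47800 -> 23900 -> 11950 -> 5975 -> 2987 -> 1493 -> 746 -> 373 -> 186 -> 93 -> 46 -> 23 -> 11 -> 5 -> 2 -> 1
Number of halvings = floor(log2(3059207)) = 21
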